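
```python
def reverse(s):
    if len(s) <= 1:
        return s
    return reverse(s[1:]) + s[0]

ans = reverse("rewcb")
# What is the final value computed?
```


reverse("rewcb")
= reverse("ewcb") + "r"
= reverse("wcb") + "e" + "r"
= reverse("cb") + "w" + "e" + "r"
= reverse("b") + "c" + "w" + "e" + "r"
= "b" + "c" + "w" + "e" + "r"
= "bcwer"


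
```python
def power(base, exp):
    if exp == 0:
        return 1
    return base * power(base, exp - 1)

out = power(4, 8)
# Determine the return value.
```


power(4, 8)
= 4 * power(4, 7)
= 4 * 4 * power(4, 6)
= 4 * 4 * 4 * power(4, 5)
= 4 * 4 * 4 * 4 * power(4, 4)
= 4 * 4 * 4 * 4 * 4 * power(4, 3)
= 4 * 4 * 4 * 4 * 4 * 4 * power(4, 2)
= 4 * 4 * 4 * 4 * 4 * 4 * 4 * power(4, 1)
= 4 * 4 * 4 * 4 * 4 * 4 * 4 * 4 * power(4, 0)
= 4 * 4 * 4 * 4 * 4 * 4 * 4 * 4 * 1
= 65536


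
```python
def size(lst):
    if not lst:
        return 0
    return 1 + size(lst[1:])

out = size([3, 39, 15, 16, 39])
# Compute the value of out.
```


size([3, 39, 15, 16, 39])
= 1 + size([39, 15, 16, 39])
= 1 + 1 + size([15, 16, 39])
= 1 + 1 + 1 + size([16, 39])
= 1 + 1 + 1 + 1 + size([39])
= 1 + 1 + 1 + 1 + 1 + size([])
= 1 + 1 + 1 + 1 + 1 + 0
= 5


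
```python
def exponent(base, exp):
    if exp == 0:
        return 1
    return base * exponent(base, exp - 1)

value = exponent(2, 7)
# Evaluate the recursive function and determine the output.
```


exponent(2, 7)
= 2 * exponent(2, 6)
= 2 * 2 * exponent(2, 5)
= 2 * 2 * 2 * exponent(2, 4)
= 2 * 2 * 2 * 2 * exponent(2, 3)
= 2 * 2 * 2 * 2 * 2 * exponent(2, 2)
= 2 * 2 * 2 * 2 * 2 * 2 * exponent(2, 1)
= 2 * 2 * 2 * 2 * 2 * 2 * 2 * exponent(2, 0)
= 2 * 2 * 2 * 2 * 2 * 2 * 2 * 1
= 128


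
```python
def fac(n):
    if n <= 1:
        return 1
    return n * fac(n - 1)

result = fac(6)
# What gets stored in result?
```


fac(6)
= 6 * fac(5)
= 6 * 5 * fac(4)
= 6 * 5 * 4 * fac(3)
= 6 * 5 * 4 * 3 * fac(2)
= 6 * 5 * 4 * 3 * 2 * fac(1)
= 6 * 5 * 4 * 3 * 2 * 1
= 720


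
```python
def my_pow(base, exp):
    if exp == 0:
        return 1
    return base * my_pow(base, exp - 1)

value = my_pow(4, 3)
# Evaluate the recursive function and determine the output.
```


my_pow(4, 3)
= 4 * my_pow(4, 2)
= 4 * 4 * my_pow(4, 1)
= 4 * 4 * 4 * my_pow(4, 0)
= 4 * 4 * 4 * 1
= 64


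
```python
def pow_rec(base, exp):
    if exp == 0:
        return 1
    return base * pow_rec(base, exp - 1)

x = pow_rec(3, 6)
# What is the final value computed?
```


pow_rec(3, 6)
= 3 * pow_rec(3, 5)
= 3 * 3 * pow_rec(3, 4)
= 3 * 3 * 3 * pow_rec(3, 3)
= 3 * 3 * 3 * 3 * pow_rec(3, 2)
= 3 * 3 * 3 * 3 * 3 * pow_rec(3, 1)
= 3 * 3 * 3 * 3 * 3 * 3 * pow_rec(3, 0)
= 3 * 3 * 3 * 3 * 3 * 3 * 1
= 729


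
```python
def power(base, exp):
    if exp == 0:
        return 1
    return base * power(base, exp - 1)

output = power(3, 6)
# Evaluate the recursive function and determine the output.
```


power(3, 6)
= 3 * power(3, 5)
= 3 * 3 * power(3, 4)
= 3 * 3 * 3 * power(3, 3)
= 3 * 3 * 3 * 3 * power(3, 2)
= 3 * 3 * 3 * 3 * 3 * power(3, 1)
= 3 * 3 * 3 * 3 * 3 * 3 * power(3, 0)
= 3 * 3 * 3 * 3 * 3 * 3 * 1
= 729


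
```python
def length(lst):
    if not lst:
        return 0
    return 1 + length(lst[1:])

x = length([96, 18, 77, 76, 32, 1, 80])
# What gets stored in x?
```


length([96, 18, 77, 76, 32, 1, 80])
= 1 + length([18, 77, 76, 32, 1, 80])
= 1 + 1 + length([77, 76, 32, 1, 80])
= 1 + 1 + 1 + length([76, 32, 1, 80])
= 1 + 1 + 1 + 1 + length([32, 1, 80])
= 1 + 1 + 1 + 1 + 1 + length([1, 80])
= 1 + 1 + 1 + 1 + 1 + 1 + length([80])
= 1 + 1 + 1 + 1 + 1 + 1 + 1 + length([])
= 1 + 1 + 1 + 1 + 1 + 1 + 1 + 0
= 7


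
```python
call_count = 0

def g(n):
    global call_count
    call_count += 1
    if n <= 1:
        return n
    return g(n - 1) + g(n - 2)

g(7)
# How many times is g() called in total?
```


g(7) calls g(6) and g(5); each non-base call branches into two more.
Let C(k) = total number of calls made by g(k), including the call to g(k) itself.
Base cases: C(0) = 1, C(1) = 1
Recurrence: C(k) = 1 + C(k-1) + C(k-2)
  C(2) = 1 + C(1) + C(0) = 1 + 1 + 1 = 3
  C(3) = 1 + C(2) + C(1) = 1 + 3 + 1 = 5
  C(4) = 1 + C(3) + C(2) = 1 + 5 + 3 = 9
  C(5) = 1 + C(4) + C(3) = 1 + 9 + 5 = 15
  C(6) = 1 + C(5) + C(4) = 1 + 15 + 9 = 25
  C(7) = 1 + C(6) + C(5) = 1 + 25 + 15 = 41
Total calls = C(7) = 41


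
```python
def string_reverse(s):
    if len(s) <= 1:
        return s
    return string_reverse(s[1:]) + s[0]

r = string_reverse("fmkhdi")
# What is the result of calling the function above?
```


string_reverse("fmkhdi")
= string_reverse("mkhdi") + "f"
= string_reverse("khdi") + "m" + "f"
= string_reverse("hdi") + "k" + "m" + "f"
= string_reverse("di") + "h" + "k" + "m" + "f"
= string_reverse("i") + "d" + "h" + "k" + "m" + "f"
= "i" + "d" + "h" + "k" + "m" + "f"
= "idhkmf"


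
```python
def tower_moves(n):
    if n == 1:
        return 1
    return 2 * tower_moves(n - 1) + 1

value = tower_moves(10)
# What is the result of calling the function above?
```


tower_moves(10)
= 2 * tower_moves(9) + 1
= 2 * (2 * tower_moves(8) + 1) + 1
= 2 * (2 * (2 * tower_moves(7) + 1) + 1) + 1
= 2 * (2 * (2 * (2 * tower_moves(6) + 1) + 1) + 1) + 1
= 2 * (2 * (2 * (2 * (2 * tower_moves(5) + 1) + 1) + 1) + 1) + 1
= 2 * (2 * (2 * (2 * (2 * (2 * tower_moves(4) + 1) + 1) + 1) + 1) + 1) + 1
= 2 * (2 * (2 * (2 * (2 * (2 * (2 * tower_moves(3) + 1) + 1) + 1) + 1) + 1) + 1) + 1
= 2 * (2 * (2 * (2 * (2 * (2 * (2 * (2 * tower_moves(2) + 1) + 1) + 1) + 1) + 1) + 1) + 1) + 1
= 2 * (2 * (2 * (2 * (2 * (2 * (2 * (2 * (2 * tower_moves(1) + 1) + 1) + 1) + 1) + 1) + 1) + 1) + 1) + 1
Now compute bottom-up:
tower_moves(1) = 1
tower_moves(2) = 2 * 1 + 1 = 3
tower_moves(3) = 2 * 3 + 1 = 7
tower_moves(4) = 2 * 7 + 1 = 15
tower_moves(5) = 2 * 15 + 1 = 31
tower_moves(6) = 2 * 31 + 1 = 63
tower_moves(7) = 2 * 63 + 1 = 127
tower_moves(8) = 2 * 127 + 1 = 255
tower_moves(9) = 2 * 255 + 1 = 511
tower_moves(10) = 2 * 511 + 1 = 1023
= 1023


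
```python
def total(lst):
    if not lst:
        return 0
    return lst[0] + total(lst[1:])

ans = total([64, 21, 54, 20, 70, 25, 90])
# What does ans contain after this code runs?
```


total([64, 21, 54, 20, 70, 25, 90])
= 64 + total([21, 54, 20, 70, 25, 90])
= 64 + 21 + total([54, 20, 70, 25, 90])
= 64 + 21 + 54 + total([20, 70, 25, 90])
= 64 + 21 + 54 + 20 + total([70, 25, 90])
= 64 + 21 + 54 + 20 + 70 + total([25, 90])
= 64 + 21 + 54 + 20 + 70 + 25 + total([90])
= 64 + 21 + 54 + 20 + 70 + 25 + 90 + total([])
= 64 + 21 + 54 + 20 + 70 + 25 + 90 + 0
= 344


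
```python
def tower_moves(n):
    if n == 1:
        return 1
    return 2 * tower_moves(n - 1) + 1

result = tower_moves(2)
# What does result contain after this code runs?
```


tower_moves(2)
= 2 * tower_moves(1) + 1
Now compute bottom-up:
tower_moves(1) = 1
tower_moves(2) = 2 * 1 + 1 = 3
= 3


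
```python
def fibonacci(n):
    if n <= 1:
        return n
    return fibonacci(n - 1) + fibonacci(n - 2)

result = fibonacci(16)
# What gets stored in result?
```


fibonacci(16)
= fibonacci(15) + fibonacci(14)
= (fibonacci(14) + fibonacci(13)) + fibonacci(14)
Computing bottom-up: fibonacci(0)=0, fibonacci(1)=1, fibonacci(2)=1, fibonacci(3)=2, fibonacci(4)=3, fibonacci(5)=5, fibonacci(6)=8, fibonacci(7)=13, fibonacci(8)=21, fibonacci(9)=34, fibonacci(10)=55, fibonacci(11)=89, fibonacci(12)=144, fibonacci(13)=233, fibonacci(14)=377, fibonacci(15)=610, fibonacci(16)=987
= 987


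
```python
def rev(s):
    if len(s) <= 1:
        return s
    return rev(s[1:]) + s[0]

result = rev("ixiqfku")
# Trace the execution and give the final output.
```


rev("ixiqfku")
= rev("xiqfku") + "i"
= rev("iqfku") + "x" + "i"
= rev("qfku") + "i" + "x" + "i"
= rev("fku") + "q" + "i" + "x" + "i"
= rev("ku") + "f" + "q" + "i" + "x" + "i"
= rev("u") + "k" + "f" + "q" + "i" + "x" + "i"
= "u" + "k" + "f" + "q" + "i" + "x" + "i"
= "ukfqixi"


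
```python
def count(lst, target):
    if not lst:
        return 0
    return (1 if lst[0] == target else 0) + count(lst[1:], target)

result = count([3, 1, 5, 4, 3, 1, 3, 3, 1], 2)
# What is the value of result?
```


count([3, 1, 5, 4, 3, 1, 3, 3, 1], 2)
lst[0]=3 != 2: 0 + count([1, 5, 4, 3, 1, 3, 3, 1], 2)
lst[0]=1 != 2: 0 + count([5, 4, 3, 1, 3, 3, 1], 2)
lst[0]=5 != 2: 0 + count([4, 3, 1, 3, 3, 1], 2)
lst[0]=4 != 2: 0 + count([3, 1, 3, 3, 1], 2)
lst[0]=3 != 2: 0 + count([1, 3, 3, 1], 2)
lst[0]=1 != 2: 0 + count([3, 3, 1], 2)
lst[0]=3 != 2: 0 + count([3, 1], 2)
lst[0]=3 != 2: 0 + count([1], 2)
lst[0]=1 != 2: 0 + count([], 2)
= 0


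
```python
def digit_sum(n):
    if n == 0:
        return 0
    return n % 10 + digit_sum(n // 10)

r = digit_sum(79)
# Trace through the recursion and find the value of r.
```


digit_sum(79)
= 9 + digit_sum(7)
= 9 + 7 + digit_sum(0)
= 9 + 7 + 0
= 16


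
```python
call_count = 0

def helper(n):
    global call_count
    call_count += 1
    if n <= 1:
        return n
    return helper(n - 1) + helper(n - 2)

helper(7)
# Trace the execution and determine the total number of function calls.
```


helper(7) calls helper(6) and helper(5); each non-base call branches into two more.
Let C(k) = total number of calls made by helper(k), including the call to helper(k) itself.
Base cases: C(0) = 1, C(1) = 1
Recurrence: C(k) = 1 + C(k-1) + C(k-2)
  C(2) = 1 + C(1) + C(0) = 1 + 1 + 1 = 3
  C(3) = 1 + C(2) + C(1) = 1 + 3 + 1 = 5
  C(4) = 1 + C(3) + C(2) = 1 + 5 + 3 = 9
  C(5) = 1 + C(4) + C(3) = 1 + 9 + 5 = 15
  C(6) = 1 + C(5) + C(4) = 1 + 15 + 9 = 25
  C(7) = 1 + C(6) + C(5) = 1 + 25 + 15 = 41
Total calls = C(7) = 41


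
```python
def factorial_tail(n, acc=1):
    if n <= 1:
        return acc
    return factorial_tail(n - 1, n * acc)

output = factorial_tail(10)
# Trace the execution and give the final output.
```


factorial_tail(10, 1)
= factorial_tail(9, 10 * 1) = factorial_tail(9, 10)
= factorial_tail(8, 9 * 10) = factorial_tail(8, 90)
= factorial_tail(7, 8 * 90) = factorial_tail(7, 720)
= factorial_tail(6, 7 * 720) = factorial_tail(6, 5040)
= factorial_tail(5, 6 * 5040) = factorial_tail(5, 30240)
= factorial_tail(4, 5 * 30240) = factorial_tail(4, 151200)
= factorial_tail(3, 4 * 151200) = factorial_tail(3, 604800)
= factorial_tail(2, 3 * 604800) = factorial_tail(2, 1814400)
= factorial_tail(1, 2 * 1814400) = factorial_tail(1, 3628800)
n <= 1, return acc = 3628800


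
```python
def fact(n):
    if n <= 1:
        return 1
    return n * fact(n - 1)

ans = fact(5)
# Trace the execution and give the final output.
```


fact(5)
= 5 * fact(4)
= 5 * 4 * fact(3)
= 5 * 4 * 3 * fact(2)
= 5 * 4 * 3 * 2 * fact(1)
= 5 * 4 * 3 * 2 * 1
= 120


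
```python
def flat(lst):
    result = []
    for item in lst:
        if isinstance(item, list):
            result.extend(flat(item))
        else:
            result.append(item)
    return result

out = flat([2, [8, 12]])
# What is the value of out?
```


flat([2, [8, 12]])
Processing each element:
  2 is not a list -> append 2
  [8, 12] is a list -> flat recursively -> [8, 12]
= [2, 8, 12]


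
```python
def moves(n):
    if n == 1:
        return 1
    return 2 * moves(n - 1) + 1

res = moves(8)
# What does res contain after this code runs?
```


moves(8)
= 2 * moves(7) + 1
= 2 * (2 * moves(6) + 1) + 1
= 2 * (2 * (2 * moves(5) + 1) + 1) + 1
= 2 * (2 * (2 * (2 * moves(4) + 1) + 1) + 1) + 1
= 2 * (2 * (2 * (2 * (2 * moves(3) + 1) + 1) + 1) + 1) + 1
= 2 * (2 * (2 * (2 * (2 * (2 * moves(2) + 1) + 1) + 1) + 1) + 1) + 1
= 2 * (2 * (2 * (2 * (2 * (2 * (2 * moves(1) + 1) + 1) + 1) + 1) + 1) + 1) + 1
Now compute bottom-up:
moves(1) = 1
moves(2) = 2 * 1 + 1 = 3
moves(3) = 2 * 3 + 1 = 7
moves(4) = 2 * 7 + 1 = 15
moves(5) = 2 * 15 + 1 = 31
moves(6) = 2 * 31 + 1 = 63
moves(7) = 2 * 63 + 1 = 127
moves(8) = 2 * 127 + 1 = 255
= 255


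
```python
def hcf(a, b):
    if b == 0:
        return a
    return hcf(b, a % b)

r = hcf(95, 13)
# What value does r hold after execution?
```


hcf(95, 13)
= hcf(13, 95 % 13) = hcf(13, 4)
= hcf(4, 13 % 4) = hcf(4, 1)
= hcf(1, 4 % 1) = hcf(1, 0)
b == 0, return a = 1


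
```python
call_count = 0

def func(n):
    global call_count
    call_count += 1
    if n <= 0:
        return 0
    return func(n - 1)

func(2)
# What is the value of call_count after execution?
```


func(2) calls func(1) calls ... calls func(0)
Total calls: 2 + 1 (for base case) = 3


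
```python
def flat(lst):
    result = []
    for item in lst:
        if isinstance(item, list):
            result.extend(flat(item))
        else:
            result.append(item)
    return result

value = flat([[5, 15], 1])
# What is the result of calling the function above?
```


flat([[5, 15], 1])
Processing each element:
  [5, 15] is a list -> flat recursively -> [5, 15]
  1 is not a list -> append 1
= [5, 15, 1]


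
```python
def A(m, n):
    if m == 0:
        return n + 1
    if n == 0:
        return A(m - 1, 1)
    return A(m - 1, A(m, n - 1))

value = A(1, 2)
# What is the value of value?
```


A(1, 2)
= A(0, A(1, 1))
First compute A(1, 1) = 3
= A(0, 3)
= 4


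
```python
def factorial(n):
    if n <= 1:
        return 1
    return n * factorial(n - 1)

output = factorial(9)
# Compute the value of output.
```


factorial(9)
= 9 * factorial(8)
= 9 * 8 * factorial(7)
= 9 * 8 * 7 * factorial(6)
= 9 * 8 * 7 * 6 * factorial(5)
= 9 * 8 * 7 * 6 * 5 * factorial(4)
= 9 * 8 * 7 * 6 * 5 * 4 * factorial(3)
= 9 * 8 * 7 * 6 * 5 * 4 * 3 * factorial(2)
= 9 * 8 * 7 * 6 * 5 * 4 * 3 * 2 * factorial(1)
= 9 * 8 * 7 * 6 * 5 * 4 * 3 * 2 * 1
= 362880


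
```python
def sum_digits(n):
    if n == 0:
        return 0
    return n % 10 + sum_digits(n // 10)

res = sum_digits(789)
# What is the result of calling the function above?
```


sum_digits(789)
= 9 + sum_digits(78)
= 9 + 8 + sum_digits(7)
= 9 + 8 + 7 + sum_digits(0)
= 9 + 8 + 7 + 0
= 24


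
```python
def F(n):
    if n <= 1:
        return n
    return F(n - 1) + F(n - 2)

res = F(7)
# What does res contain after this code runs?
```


F(7)
= F(6) + F(5)
= (F(5) + F(4)) + F(5)
Computing bottom-up: F(0)=0, F(1)=1, F(2)=1, F(3)=2, F(4)=3, F(5)=5, F(6)=8, F(7)=13
= 13


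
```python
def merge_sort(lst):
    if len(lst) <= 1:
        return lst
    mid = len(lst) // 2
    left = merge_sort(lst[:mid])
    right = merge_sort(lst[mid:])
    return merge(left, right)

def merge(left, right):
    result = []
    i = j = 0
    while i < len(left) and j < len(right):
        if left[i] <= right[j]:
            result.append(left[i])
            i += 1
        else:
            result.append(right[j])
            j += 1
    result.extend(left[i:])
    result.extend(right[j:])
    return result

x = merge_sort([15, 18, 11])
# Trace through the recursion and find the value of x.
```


merge_sort([15, 18, 11])
Split into [15] and [18, 11]
Left sorted: [15]
Right sorted: [11, 18]
Merge [15] and [11, 18]
= [11, 15, 18]


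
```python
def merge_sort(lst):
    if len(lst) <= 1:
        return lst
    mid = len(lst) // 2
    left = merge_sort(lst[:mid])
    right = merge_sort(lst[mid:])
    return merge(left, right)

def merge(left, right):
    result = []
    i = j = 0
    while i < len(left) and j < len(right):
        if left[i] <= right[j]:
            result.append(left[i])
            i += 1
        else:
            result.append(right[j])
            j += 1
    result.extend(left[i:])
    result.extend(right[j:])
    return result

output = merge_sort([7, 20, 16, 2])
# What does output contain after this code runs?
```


merge_sort([7, 20, 16, 2])
Split into [7, 20] and [16, 2]
Left sorted: [7, 20]
Right sorted: [2, 16]
Merge [7, 20] and [2, 16]
= [2, 7, 16, 20]


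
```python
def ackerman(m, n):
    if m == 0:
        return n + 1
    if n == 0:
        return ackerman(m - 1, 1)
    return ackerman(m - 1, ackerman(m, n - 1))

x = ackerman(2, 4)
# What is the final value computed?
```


ackerman(2, 4)
= ackerman(1, ackerman(2, 3))
First compute ackerman(2, 3) = 9
= ackerman(1, 9)
= 11


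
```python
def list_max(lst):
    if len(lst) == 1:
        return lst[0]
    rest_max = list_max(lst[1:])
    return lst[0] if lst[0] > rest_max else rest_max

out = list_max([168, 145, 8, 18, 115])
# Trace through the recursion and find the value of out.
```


list_max([168, 145, 8, 18, 115])
= compare 168 with list_max([145, 8, 18, 115])
= compare 145 with list_max([8, 18, 115])
= compare 8 with list_max([18, 115])
= compare 18 with list_max([115])
Base: list_max([115]) = 115
compare 18 with 115: max = 115
compare 8 with 115: max = 115
compare 145 with 115: max = 145
compare 168 with 145: max = 168
= 168


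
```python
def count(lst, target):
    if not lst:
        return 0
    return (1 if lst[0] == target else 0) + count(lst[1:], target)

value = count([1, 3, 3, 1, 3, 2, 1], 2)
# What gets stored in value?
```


count([1, 3, 3, 1, 3, 2, 1], 2)
lst[0]=1 != 2: 0 + count([3, 3, 1, 3, 2, 1], 2)
lst[0]=3 != 2: 0 + count([3, 1, 3, 2, 1], 2)
lst[0]=3 != 2: 0 + count([1, 3, 2, 1], 2)
lst[0]=1 != 2: 0 + count([3, 2, 1], 2)
lst[0]=3 != 2: 0 + count([2, 1], 2)
lst[0]=2 == 2: 1 + count([1], 2)
lst[0]=1 != 2: 0 + count([], 2)
= 1


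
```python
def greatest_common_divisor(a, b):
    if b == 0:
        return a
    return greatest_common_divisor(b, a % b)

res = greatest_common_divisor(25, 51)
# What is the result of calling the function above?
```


greatest_common_divisor(25, 51)
= greatest_common_divisor(51, 25 % 51) = greatest_common_divisor(51, 25)
= greatest_common_divisor(25, 51 % 25) = greatest_common_divisor(25, 1)
= greatest_common_divisor(1, 25 % 1) = greatest_common_divisor(1, 0)
b == 0, return a = 1


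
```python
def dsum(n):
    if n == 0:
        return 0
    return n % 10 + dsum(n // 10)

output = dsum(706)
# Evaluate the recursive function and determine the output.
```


dsum(706)
= 6 + dsum(70)
= 6 + 0 + dsum(7)
= 6 + 0 + 7 + dsum(0)
= 6 + 0 + 7 + 0
= 13


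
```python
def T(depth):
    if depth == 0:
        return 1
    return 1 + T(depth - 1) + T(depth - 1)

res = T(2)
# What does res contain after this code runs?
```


T(2)
= 1 + T(1) + T(1)
= 1 + 2 * T(1)
T(k) = 2^(k+1) - 1
T(0) = 1
T(1) = 3
T(2) = 7
T(2) = 2^3 - 1 = 7


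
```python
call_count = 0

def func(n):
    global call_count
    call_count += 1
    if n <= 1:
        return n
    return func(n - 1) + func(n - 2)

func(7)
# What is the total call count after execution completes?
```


func(7) calls func(6) and func(5); each non-base call branches into two more.
Let C(k) = total number of calls made by func(k), including the call to func(k) itself.
Base cases: C(0) = 1, C(1) = 1
Recurrence: C(k) = 1 + C(k-1) + C(k-2)
  C(2) = 1 + C(1) + C(0) = 1 + 1 + 1 = 3
  C(3) = 1 + C(2) + C(1) = 1 + 3 + 1 = 5
  C(4) = 1 + C(3) + C(2) = 1 + 5 + 3 = 9
  C(5) = 1 + C(4) + C(3) = 1 + 9 + 5 = 15
  C(6) = 1 + C(5) + C(4) = 1 + 15 + 9 = 25
  C(7) = 1 + C(6) + C(5) = 1 + 25 + 15 = 41
Total calls = C(7) = 41


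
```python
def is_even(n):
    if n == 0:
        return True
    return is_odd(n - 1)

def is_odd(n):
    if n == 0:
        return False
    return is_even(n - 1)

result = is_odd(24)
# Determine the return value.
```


is_odd(24)
= is_even(23)
= is_odd(22)
= is_even(21)
= is_odd(20)
= is_even(19)
= is_odd(18)
= is_even(17)
= is_odd(16)
= is_even(15)
= is_odd(14)
= is_even(13)
= is_odd(12)
= is_even(11)
= is_odd(10)
= is_even(9)
= is_odd(8)
= is_even(7)
= is_odd(6)
= is_even(5)
= is_odd(4)
= is_even(3)
= is_odd(2)
= is_even(1)
= is_odd(0)
n == 0: return False
= False


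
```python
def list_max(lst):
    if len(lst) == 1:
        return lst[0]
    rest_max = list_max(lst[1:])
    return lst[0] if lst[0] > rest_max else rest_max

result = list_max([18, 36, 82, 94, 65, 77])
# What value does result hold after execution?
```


list_max([18, 36, 82, 94, 65, 77])
= compare 18 with list_max([36, 82, 94, 65, 77])
= compare 36 with list_max([82, 94, 65, 77])
= compare 82 with list_max([94, 65, 77])
= compare 94 with list_max([65, 77])
= compare 65 with list_max([77])
Base: list_max([77]) = 77
compare 65 with 77: max = 77
compare 94 with 77: max = 94
compare 82 with 94: max = 94
compare 36 with 94: max = 94
compare 18 with 94: max = 94
= 94


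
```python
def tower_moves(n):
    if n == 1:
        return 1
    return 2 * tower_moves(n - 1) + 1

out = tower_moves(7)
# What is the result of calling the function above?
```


tower_moves(7)
= 2 * tower_moves(6) + 1
= 2 * (2 * tower_moves(5) + 1) + 1
= 2 * (2 * (2 * tower_moves(4) + 1) + 1) + 1
= 2 * (2 * (2 * (2 * tower_moves(3) + 1) + 1) + 1) + 1
= 2 * (2 * (2 * (2 * (2 * tower_moves(2) + 1) + 1) + 1) + 1) + 1
= 2 * (2 * (2 * (2 * (2 * (2 * tower_moves(1) + 1) + 1) + 1) + 1) + 1) + 1
Now compute bottom-up:
tower_moves(1) = 1
tower_moves(2) = 2 * 1 + 1 = 3
tower_moves(3) = 2 * 3 + 1 = 7
tower_moves(4) = 2 * 7 + 1 = 15
tower_moves(5) = 2 * 15 + 1 = 31
tower_moves(6) = 2 * 31 + 1 = 63
tower_moves(7) = 2 * 63 + 1 = 127
= 127


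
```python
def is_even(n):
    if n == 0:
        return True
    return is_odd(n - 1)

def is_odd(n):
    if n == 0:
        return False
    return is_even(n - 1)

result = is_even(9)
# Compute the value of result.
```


is_even(9)
= is_odd(8)
= is_even(7)
= is_odd(6)
= is_even(5)
= is_odd(4)
= is_even(3)
= is_odd(2)
= is_even(1)
= is_odd(0)
n == 0: return False
= False


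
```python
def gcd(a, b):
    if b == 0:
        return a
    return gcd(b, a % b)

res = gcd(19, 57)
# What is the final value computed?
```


gcd(19, 57)
= gcd(57, 19 % 57) = gcd(57, 19)
= gcd(19, 57 % 19) = gcd(19, 0)
b == 0, return a = 19


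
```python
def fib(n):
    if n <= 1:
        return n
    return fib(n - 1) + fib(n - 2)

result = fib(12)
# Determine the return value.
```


fib(12)
= fib(11) + fib(10)
= (fib(10) + fib(9)) + fib(10)
Computing bottom-up: fib(0)=0, fib(1)=1, fib(2)=1, fib(3)=2, fib(4)=3, fib(5)=5, fib(6)=8, fib(7)=13, fib(8)=21, fib(9)=34, fib(10)=55, fib(11)=89, fib(12)=144
= 144


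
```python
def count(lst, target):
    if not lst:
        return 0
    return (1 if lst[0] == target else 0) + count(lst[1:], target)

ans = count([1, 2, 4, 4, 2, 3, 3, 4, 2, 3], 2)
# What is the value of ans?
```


count([1, 2, 4, 4, 2, 3, 3, 4, 2, 3], 2)
lst[0]=1 != 2: 0 + count([2, 4, 4, 2, 3, 3, 4, 2, 3], 2)
lst[0]=2 == 2: 1 + count([4, 4, 2, 3, 3, 4, 2, 3], 2)
lst[0]=4 != 2: 0 + count([4, 2, 3, 3, 4, 2, 3], 2)
lst[0]=4 != 2: 0 + count([2, 3, 3, 4, 2, 3], 2)
lst[0]=2 == 2: 1 + count([3, 3, 4, 2, 3], 2)
lst[0]=3 != 2: 0 + count([3, 4, 2, 3], 2)
lst[0]=3 != 2: 0 + count([4, 2, 3], 2)
lst[0]=4 != 2: 0 + count([2, 3], 2)
lst[0]=2 == 2: 1 + count([3], 2)
lst[0]=3 != 2: 0 + count([], 2)
= 3


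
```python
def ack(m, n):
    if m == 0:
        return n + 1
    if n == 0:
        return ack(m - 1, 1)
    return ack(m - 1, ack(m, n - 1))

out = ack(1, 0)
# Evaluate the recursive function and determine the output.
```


ack(1, 0)
n == 0: return ack(0, 1)
= ack(0, 1) = 2
= 2


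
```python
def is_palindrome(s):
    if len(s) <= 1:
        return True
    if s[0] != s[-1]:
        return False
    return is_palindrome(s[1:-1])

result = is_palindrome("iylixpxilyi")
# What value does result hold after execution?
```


is_palindrome("iylixpxilyi")
"iylixpxilyi": s[0]='i' == s[-1]='i' -> is_palindrome("ylixpxily")
"ylixpxily": s[0]='y' == s[-1]='y' -> is_palindrome("lixpxil")
"lixpxil": s[0]='l' == s[-1]='l' -> is_palindrome("ixpxi")
"ixpxi": s[0]='i' == s[-1]='i' -> is_palindrome("xpx")
"xpx": s[0]='x' == s[-1]='x' -> is_palindrome("p")
"p": len <= 1 -> True
= True


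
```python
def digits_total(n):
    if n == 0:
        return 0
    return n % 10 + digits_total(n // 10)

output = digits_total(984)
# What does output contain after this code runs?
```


digits_total(984)
= 4 + digits_total(98)
= 4 + 8 + digits_total(9)
= 4 + 8 + 9 + digits_total(0)
= 4 + 8 + 9 + 0
= 21


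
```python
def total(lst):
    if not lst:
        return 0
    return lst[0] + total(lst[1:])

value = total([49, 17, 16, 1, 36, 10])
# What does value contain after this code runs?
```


total([49, 17, 16, 1, 36, 10])
= 49 + total([17, 16, 1, 36, 10])
= 49 + 17 + total([16, 1, 36, 10])
= 49 + 17 + 16 + total([1, 36, 10])
= 49 + 17 + 16 + 1 + total([36, 10])
= 49 + 17 + 16 + 1 + 36 + total([10])
= 49 + 17 + 16 + 1 + 36 + 10 + total([])
= 49 + 17 + 16 + 1 + 36 + 10 + 0
= 129


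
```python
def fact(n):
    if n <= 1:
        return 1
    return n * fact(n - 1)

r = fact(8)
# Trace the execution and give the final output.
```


fact(8)
= 8 * fact(7)
= 8 * 7 * fact(6)
= 8 * 7 * 6 * fact(5)
= 8 * 7 * 6 * 5 * fact(4)
= 8 * 7 * 6 * 5 * 4 * fact(3)
= 8 * 7 * 6 * 5 * 4 * 3 * fact(2)
= 8 * 7 * 6 * 5 * 4 * 3 * 2 * fact(1)
= 8 * 7 * 6 * 5 * 4 * 3 * 2 * 1
= 40320


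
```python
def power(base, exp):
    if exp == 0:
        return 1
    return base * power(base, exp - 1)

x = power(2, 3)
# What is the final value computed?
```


power(2, 3)
= 2 * power(2, 2)
= 2 * 2 * power(2, 1)
= 2 * 2 * 2 * power(2, 0)
= 2 * 2 * 2 * 1
= 8


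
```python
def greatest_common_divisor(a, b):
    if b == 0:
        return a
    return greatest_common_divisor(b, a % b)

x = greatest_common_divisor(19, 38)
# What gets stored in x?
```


greatest_common_divisor(19, 38)
= greatest_common_divisor(38, 19 % 38) = greatest_common_divisor(38, 19)
= greatest_common_divisor(19, 38 % 19) = greatest_common_divisor(19, 0)
b == 0, return a = 19


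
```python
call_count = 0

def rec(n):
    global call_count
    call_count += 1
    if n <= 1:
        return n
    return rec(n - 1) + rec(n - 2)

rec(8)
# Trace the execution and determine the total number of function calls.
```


rec(8) calls rec(7) and rec(6); each non-base call branches into two more.
Let C(k) = total number of calls made by rec(k), including the call to rec(k) itself.
Base cases: C(0) = 1, C(1) = 1
Recurrence: C(k) = 1 + C(k-1) + C(k-2)
  C(2) = 1 + C(1) + C(0) = 1 + 1 + 1 = 3
  C(3) = 1 + C(2) + C(1) = 1 + 3 + 1 = 5
  C(4) = 1 + C(3) + C(2) = 1 + 5 + 3 = 9
  C(5) = 1 + C(4) + C(3) = 1 + 9 + 5 = 15
  C(6) = 1 + C(5) + C(4) = 1 + 15 + 9 = 25
  C(7) = 1 + C(6) + C(5) = 1 + 25 + 15 = 41
  C(8) = 1 + C(7) + C(6) = 1 + 41 + 25 = 67
Total calls = C(8) = 67


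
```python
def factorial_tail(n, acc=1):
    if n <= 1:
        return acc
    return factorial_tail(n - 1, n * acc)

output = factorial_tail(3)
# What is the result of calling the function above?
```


factorial_tail(3, 1)
= factorial_tail(2, 3 * 1) = factorial_tail(2, 3)
= factorial_tail(1, 2 * 3) = factorial_tail(1, 6)
n <= 1, return acc = 6


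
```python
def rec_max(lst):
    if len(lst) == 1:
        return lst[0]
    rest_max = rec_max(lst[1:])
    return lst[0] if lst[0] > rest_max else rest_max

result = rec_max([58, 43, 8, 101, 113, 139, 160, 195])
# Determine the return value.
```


rec_max([58, 43, 8, 101, 113, 139, 160, 195])
= compare 58 with rec_max([43, 8, 101, 113, 139, 160, 195])
= compare 43 with rec_max([8, 101, 113, 139, 160, 195])
= compare 8 with rec_max([101, 113, 139, 160, 195])
= compare 101 with rec_max([113, 139, 160, 195])
= compare 113 with rec_max([139, 160, 195])
= compare 139 with rec_max([160, 195])
= compare 160 with rec_max([195])
Base: rec_max([195]) = 195
compare 160 with 195: max = 195
compare 139 with 195: max = 195
compare 113 with 195: max = 195
compare 101 with 195: max = 195
compare 8 with 195: max = 195
compare 43 with 195: max = 195
compare 58 with 195: max = 195
= 195


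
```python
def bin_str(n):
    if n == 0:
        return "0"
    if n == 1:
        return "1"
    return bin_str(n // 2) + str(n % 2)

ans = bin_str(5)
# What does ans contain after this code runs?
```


bin_str(5)
= bin_str(2) + "1"
= bin_str(1) + "0" + "1"
= "1" + "0" + "1"
= "101"


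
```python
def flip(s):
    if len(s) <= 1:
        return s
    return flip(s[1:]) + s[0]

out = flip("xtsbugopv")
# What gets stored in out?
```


flip("xtsbugopv")
= flip("tsbugopv") + "x"
= flip("sbugopv") + "t" + "x"
= flip("bugopv") + "s" + "t" + "x"
= flip("ugopv") + "b" + "s" + "t" + "x"
= flip("gopv") + "u" + "b" + "s" + "t" + "x"
= flip("opv") + "g" + "u" + "b" + "s" + "t" + "x"
= flip("pv") + "o" + "g" + "u" + "b" + "s" + "t" + "x"
= flip("v") + "p" + "o" + "g" + "u" + "b" + "s" + "t" + "x"
= "v" + "p" + "o" + "g" + "u" + "b" + "s" + "t" + "x"
= "vpogubstx"


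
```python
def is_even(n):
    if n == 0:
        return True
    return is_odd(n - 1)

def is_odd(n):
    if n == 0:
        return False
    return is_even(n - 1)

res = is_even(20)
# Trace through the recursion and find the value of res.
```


is_even(20)
= is_odd(19)
= is_even(18)
= is_odd(17)
= is_even(16)
= is_odd(15)
= is_even(14)
= is_odd(13)
= is_even(12)
= is_odd(11)
= is_even(10)
= is_odd(9)
= is_even(8)
= is_odd(7)
= is_even(6)
= is_odd(5)
= is_even(4)
= is_odd(3)
= is_even(2)
= is_odd(1)
= is_even(0)
n == 0: return True
= True


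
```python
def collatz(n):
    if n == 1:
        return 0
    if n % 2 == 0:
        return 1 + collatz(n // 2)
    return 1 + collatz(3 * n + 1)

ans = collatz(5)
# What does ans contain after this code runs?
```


collatz(5)
5 is odd -> 3*5+1 = 16 -> collatz(16)
16 is even -> collatz(8)
8 is even -> collatz(4)
4 is even -> collatz(2)
2 is even -> collatz(1)
Reached 1 after 5 steps
= 5


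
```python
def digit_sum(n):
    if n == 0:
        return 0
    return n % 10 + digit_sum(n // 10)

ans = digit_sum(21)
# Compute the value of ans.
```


digit_sum(21)
= 1 + digit_sum(2)
= 1 + 2 + digit_sum(0)
= 1 + 2 + 0
= 3


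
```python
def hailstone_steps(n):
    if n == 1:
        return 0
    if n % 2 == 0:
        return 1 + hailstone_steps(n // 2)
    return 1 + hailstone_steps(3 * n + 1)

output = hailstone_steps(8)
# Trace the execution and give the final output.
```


hailstone_steps(8)
8 is even -> hailstone_steps(4)
4 is even -> hailstone_steps(2)
2 is even -> hailstone_steps(1)
Reached 1 after 3 steps
= 3


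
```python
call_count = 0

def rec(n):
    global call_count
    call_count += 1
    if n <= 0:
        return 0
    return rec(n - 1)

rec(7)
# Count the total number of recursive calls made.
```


rec(7) calls rec(6) calls ... calls rec(0)
Total calls: 7 + 1 (for base case) = 8


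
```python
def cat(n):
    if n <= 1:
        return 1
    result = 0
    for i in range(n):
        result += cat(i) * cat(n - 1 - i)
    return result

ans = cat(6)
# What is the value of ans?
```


cat(6)
= sum of cat(i) * cat(6-1-i) for i in 0..5
First compute sub-values bottom-up:
  cat(0) = 1, cat(1) = 1
  cat(2) = 1*1 + 1*1 = 2
  cat(3) = 1*2 + 1*1 + 2*1 = 5
  cat(4) = 1*5 + 1*2 + 2*1 + 5*1 = 14
  cat(5) = 1*14 + 1*5 + 2*2 + 5*1 + 14*1 = 42
Now cat(6):
  cat(0)*cat(5) = 1*42 = 42
  cat(1)*cat(4) = 1*14 = 14
  cat(2)*cat(3) = 2*5 = 10
  cat(3)*cat(2) = 5*2 = 10
  cat(4)*cat(1) = 14*1 = 14
  cat(5)*cat(0) = 42*1 = 42
= 42 + 14 + 10 + 10 + 14 + 42
= 132


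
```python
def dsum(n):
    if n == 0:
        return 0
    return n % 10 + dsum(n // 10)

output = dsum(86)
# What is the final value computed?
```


dsum(86)
= 6 + dsum(8)
= 6 + 8 + dsum(0)
= 6 + 8 + 0
= 14


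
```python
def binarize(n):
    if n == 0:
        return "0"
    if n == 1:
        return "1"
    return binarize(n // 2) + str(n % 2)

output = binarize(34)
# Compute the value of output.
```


binarize(34)
= binarize(17) + "0"
= binarize(8) + "1" + "0"
= binarize(4) + "0" + "1" + "0"
= binarize(2) + "0" + "0" + "1" + "0"
= binarize(1) + "0" + "0" + "0" + "1" + "0"
= "1" + "0" + "0" + "0" + "1" + "0"
= "100010"


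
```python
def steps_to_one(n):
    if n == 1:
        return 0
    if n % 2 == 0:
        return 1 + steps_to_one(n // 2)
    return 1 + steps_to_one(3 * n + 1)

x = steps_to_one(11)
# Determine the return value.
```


steps_to_one(11)
11 is odd -> 3*11+1 = 34 -> steps_to_one(34)
34 is even -> steps_to_one(17)
17 is odd -> 3*17+1 = 52 -> steps_to_one(52)
52 is even -> steps_to_one(26)
26 is even -> steps_to_one(13)
13 is odd -> 3*13+1 = 40 -> steps_to_one(40)
40 is even -> steps_to_one(20)
20 is even -> steps_to_one(10)
10 is even -> steps_to_one(5)
5 is odd -> 3*5+1 = 16 -> steps_to_one(16)
16 is even -> steps_to_one(8)
8 is even -> steps_to_one(4)
4 is even -> steps_to_one(2)
2 is even -> steps_to_one(1)
Reached 1 after 14 steps
= 14


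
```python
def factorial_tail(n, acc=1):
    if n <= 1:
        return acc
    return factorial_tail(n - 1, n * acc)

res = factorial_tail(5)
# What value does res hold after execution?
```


factorial_tail(5, 1)
= factorial_tail(4, 5 * 1) = factorial_tail(4, 5)
= factorial_tail(3, 4 * 5) = factorial_tail(3, 20)
= factorial_tail(2, 3 * 20) = factorial_tail(2, 60)
= factorial_tail(1, 2 * 60) = factorial_tail(1, 120)
n <= 1, return acc = 120


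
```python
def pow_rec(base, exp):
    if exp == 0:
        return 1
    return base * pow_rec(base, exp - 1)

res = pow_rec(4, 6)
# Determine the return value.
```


pow_rec(4, 6)
= 4 * pow_rec(4, 5)
= 4 * 4 * pow_rec(4, 4)
= 4 * 4 * 4 * pow_rec(4, 3)
= 4 * 4 * 4 * 4 * pow_rec(4, 2)
= 4 * 4 * 4 * 4 * 4 * pow_rec(4, 1)
= 4 * 4 * 4 * 4 * 4 * 4 * pow_rec(4, 0)
= 4 * 4 * 4 * 4 * 4 * 4 * 1
= 4096


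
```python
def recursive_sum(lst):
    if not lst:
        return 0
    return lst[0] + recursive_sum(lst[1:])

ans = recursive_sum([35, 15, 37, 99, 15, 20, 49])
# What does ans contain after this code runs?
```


recursive_sum([35, 15, 37, 99, 15, 20, 49])
= 35 + recursive_sum([15, 37, 99, 15, 20, 49])
= 35 + 15 + recursive_sum([37, 99, 15, 20, 49])
= 35 + 15 + 37 + recursive_sum([99, 15, 20, 49])
= 35 + 15 + 37 + 99 + recursive_sum([15, 20, 49])
= 35 + 15 + 37 + 99 + 15 + recursive_sum([20, 49])
= 35 + 15 + 37 + 99 + 15 + 20 + recursive_sum([49])
= 35 + 15 + 37 + 99 + 15 + 20 + 49 + recursive_sum([])
= 35 + 15 + 37 + 99 + 15 + 20 + 49 + 0
= 270


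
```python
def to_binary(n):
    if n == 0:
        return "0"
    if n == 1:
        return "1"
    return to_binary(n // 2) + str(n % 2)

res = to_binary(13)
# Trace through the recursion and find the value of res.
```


to_binary(13)
= to_binary(6) + "1"
= to_binary(3) + "0" + "1"
= to_binary(1) + "1" + "0" + "1"
= "1" + "1" + "0" + "1"
= "1101"


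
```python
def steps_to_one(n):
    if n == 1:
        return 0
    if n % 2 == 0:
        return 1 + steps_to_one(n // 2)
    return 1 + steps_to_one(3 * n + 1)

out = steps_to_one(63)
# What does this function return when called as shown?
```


steps_to_one(63)
63 is odd -> 3*63+1 = 190 -> steps_to_one(190)
190 is even -> steps_to_one(95)
95 is odd -> 3*95+1 = 286 -> steps_to_one(286)
286 is even -> steps_to_one(143)
143 is odd -> 3*143+1 = 430 -> steps_to_one(430)
430 is even -> steps_to_one(215)
215 is odd -> 3*215+1 = 646 -> steps_to_one(646)
646 is even -> steps_to_one(323)
323 is odd -> 3*323+1 = 970 -> steps_to_one(970)
970 is even -> steps_to_one(485)
485 is odd -> 3*485+1 = 1456 -> steps_to_one(1456)
1456 is even -> steps_to_one(728)
728 is even -> steps_to_one(364)
364 is even -> steps_to_one(182)
182 is even -> steps_to_one(91)
91 is odd -> 3*91+1 = 274 -> steps_to_one(274)
274 is even -> steps_to_one(137)
137 is odd -> 3*137+1 = 412 -> steps_to_one(412)
412 is even -> steps_to_one(206)
206 is even -> steps_to_one(103)
103 is odd -> 3*103+1 = 310 -> steps_to_one(310)
310 is even -> steps_to_one(155)
155 is odd -> 3*155+1 = 466 -> steps_to_one(466)
466 is even -> steps_to_one(233)
233 is odd -> 3*233+1 = 700 -> steps_to_one(700)
700 is even -> steps_to_one(350)
350 is even -> steps_to_one(175)
175 is odd -> 3*175+1 = 526 -> steps_to_one(526)
526 is even -> steps_to_one(263)
263 is odd -> 3*263+1 = 790 -> steps_to_one(790)
790 is even -> steps_to_one(395)
395 is odd -> 3*395+1 = 1186 -> steps_to_one(1186)
1186 is even -> steps_to_one(593)
593 is odd -> 3*593+1 = 1780 -> steps_to_one(1780)
1780 is even -> steps_to_one(890)
890 is even -> steps_to_one(445)
445 is odd -> 3*445+1 = 1336 -> steps_to_one(1336)
1336 is even -> steps_to_one(668)
668 is even -> steps_to_one(334)
334 is even -> steps_to_one(167)
167 is odd -> 3*167+1 = 502 -> steps_to_one(502)
502 is even -> steps_to_one(251)
251 is odd -> 3*251+1 = 754 -> steps_to_one(754)
754 is even -> steps_to_one(377)
377 is odd -> 3*377+1 = 1132 -> steps_to_one(1132)
1132 is even -> steps_to_one(566)
566 is even -> steps_to_one(283)
283 is odd -> 3*283+1 = 850 -> steps_to_one(850)
850 is even -> steps_to_one(425)
425 is odd -> 3*425+1 = 1276 -> steps_to_one(1276)
1276 is even -> steps_to_one(638)
638 is even -> steps_to_one(319)
319 is odd -> 3*319+1 = 958 -> steps_to_one(958)
958 is even -> steps_to_one(479)
479 is odd -> 3*479+1 = 1438 -> steps_to_one(1438)
1438 is even -> steps_to_one(719)
719 is odd -> 3*719+1 = 2158 -> steps_to_one(2158)
2158 is even -> steps_to_one(1079)
1079 is odd -> 3*1079+1 = 3238 -> steps_to_one(3238)
3238 is even -> steps_to_one(1619)
1619 is odd -> 3*1619+1 = 4858 -> steps_to_one(4858)
4858 is even -> steps_to_one(2429)
2429 is odd -> 3*2429+1 = 7288 -> steps_to_one(7288)
7288 is even -> steps_to_one(3644)
3644 is even -> steps_to_one(1822)
1822 is even -> steps_to_one(911)
911 is odd -> 3*911+1 = 2734 -> steps_to_one(2734)
2734 is even -> steps_to_one(1367)
1367 is odd -> 3*1367+1 = 4102 -> steps_to_one(4102)
4102 is even -> steps_to_one(2051)
2051 is odd -> 3*2051+1 = 6154 -> steps_to_one(6154)
6154 is even -> steps_to_one(3077)
3077 is odd -> 3*3077+1 = 9232 -> steps_to_one(9232)
9232 is even -> steps_to_one(4616)
4616 is even -> steps_to_one(2308)
2308 is even -> steps_to_one(1154)
1154 is even -> steps_to_one(577)
577 is odd -> 3*577+1 = 1732 -> steps_to_one(1732)
1732 is even -> steps_to_one(866)
866 is even -> steps_to_one(433)
433 is odd -> 3*433+1 = 1300 -> steps_to_one(1300)
1300 is even -> steps_to_one(650)
650 is even -> steps_to_one(325)
325 is odd -> 3*325+1 = 976 -> steps_to_one(976)
976 is even -> steps_to_one(488)
488 is even -> steps_to_one(244)
244 is even -> steps_to_one(122)
122 is even -> steps_to_one(61)
61 is odd -> 3*61+1 = 184 -> steps_to_one(184)
184 is even -> steps_to_one(92)
92 is even -> steps_to_one(46)
46 is even -> steps_to_one(23)
23 is odd -> 3*23+1 = 70 -> steps_to_one(70)
70 is even -> steps_to_one(35)
35 is odd -> 3*35+1 = 106 -> steps_to_one(106)
106 is even -> steps_to_one(53)
53 is odd -> 3*53+1 = 160 -> steps_to_one(160)
160 is even -> steps_to_one(80)
80 is even -> steps_to_one(40)
40 is even -> steps_to_one(20)
20 is even -> steps_to_one(10)
10 is even -> steps_to_one(5)
5 is odd -> 3*5+1 = 16 -> steps_to_one(16)
16 is even -> steps_to_one(8)
8 is even -> steps_to_one(4)
4 is even -> steps_to_one(2)
2 is even -> steps_to_one(1)
Reached 1 after 107 steps
= 107


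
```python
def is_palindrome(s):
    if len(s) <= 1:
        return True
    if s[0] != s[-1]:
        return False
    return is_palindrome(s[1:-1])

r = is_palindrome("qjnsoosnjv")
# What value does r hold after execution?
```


is_palindrome("qjnsoosnjv")
"qjnsoosnjv": s[0]='q' != s[-1]='v' -> False
= False


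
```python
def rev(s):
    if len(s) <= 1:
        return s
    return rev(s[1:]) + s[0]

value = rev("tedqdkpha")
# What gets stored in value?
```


rev("tedqdkpha")
= rev("edqdkpha") + "t"
= rev("dqdkpha") + "e" + "t"
= rev("qdkpha") + "d" + "e" + "t"
= rev("dkpha") + "q" + "d" + "e" + "t"
= rev("kpha") + "d" + "q" + "d" + "e" + "t"
= rev("pha") + "k" + "d" + "q" + "d" + "e" + "t"
= rev("ha") + "p" + "k" + "d" + "q" + "d" + "e" + "t"
= rev("a") + "h" + "p" + "k" + "d" + "q" + "d" + "e" + "t"
= "a" + "h" + "p" + "k" + "d" + "q" + "d" + "e" + "t"
= "ahpkdqdet"


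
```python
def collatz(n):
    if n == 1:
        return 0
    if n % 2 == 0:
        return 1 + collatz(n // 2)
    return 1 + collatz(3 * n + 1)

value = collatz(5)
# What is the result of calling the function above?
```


collatz(5)
5 is odd -> 3*5+1 = 16 -> collatz(16)
16 is even -> collatz(8)
8 is even -> collatz(4)
4 is even -> collatz(2)
2 is even -> collatz(1)
Reached 1 after 5 steps
= 5


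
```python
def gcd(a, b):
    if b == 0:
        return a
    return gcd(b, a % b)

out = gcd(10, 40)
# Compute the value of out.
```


gcd(10, 40)
= gcd(40, 10 % 40) = gcd(40, 10)
= gcd(10, 40 % 10) = gcd(10, 0)
b == 0, return a = 10


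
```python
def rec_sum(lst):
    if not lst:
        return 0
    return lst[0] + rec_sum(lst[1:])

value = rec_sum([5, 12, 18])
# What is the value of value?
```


rec_sum([5, 12, 18])
= 5 + rec_sum([12, 18])
= 5 + 12 + rec_sum([18])
= 5 + 12 + 18 + rec_sum([])
= 5 + 12 + 18 + 0
= 35
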